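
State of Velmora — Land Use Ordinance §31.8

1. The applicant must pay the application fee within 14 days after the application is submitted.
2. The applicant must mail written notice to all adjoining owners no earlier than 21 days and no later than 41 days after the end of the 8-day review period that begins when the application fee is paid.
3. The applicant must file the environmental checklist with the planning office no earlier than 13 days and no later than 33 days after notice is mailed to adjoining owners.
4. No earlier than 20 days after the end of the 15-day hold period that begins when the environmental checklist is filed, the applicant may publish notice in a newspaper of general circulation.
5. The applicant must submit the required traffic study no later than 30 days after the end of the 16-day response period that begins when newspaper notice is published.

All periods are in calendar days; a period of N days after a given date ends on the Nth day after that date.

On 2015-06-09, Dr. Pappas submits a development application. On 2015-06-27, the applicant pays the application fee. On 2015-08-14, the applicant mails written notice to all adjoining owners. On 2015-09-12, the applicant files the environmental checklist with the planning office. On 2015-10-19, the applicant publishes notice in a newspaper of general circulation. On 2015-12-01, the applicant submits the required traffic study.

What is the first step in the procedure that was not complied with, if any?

Step 1

(1) due by 2015-06-09 + 14 days = 2015-06-23; not done until 2015-06-27, 4 days after the deadline.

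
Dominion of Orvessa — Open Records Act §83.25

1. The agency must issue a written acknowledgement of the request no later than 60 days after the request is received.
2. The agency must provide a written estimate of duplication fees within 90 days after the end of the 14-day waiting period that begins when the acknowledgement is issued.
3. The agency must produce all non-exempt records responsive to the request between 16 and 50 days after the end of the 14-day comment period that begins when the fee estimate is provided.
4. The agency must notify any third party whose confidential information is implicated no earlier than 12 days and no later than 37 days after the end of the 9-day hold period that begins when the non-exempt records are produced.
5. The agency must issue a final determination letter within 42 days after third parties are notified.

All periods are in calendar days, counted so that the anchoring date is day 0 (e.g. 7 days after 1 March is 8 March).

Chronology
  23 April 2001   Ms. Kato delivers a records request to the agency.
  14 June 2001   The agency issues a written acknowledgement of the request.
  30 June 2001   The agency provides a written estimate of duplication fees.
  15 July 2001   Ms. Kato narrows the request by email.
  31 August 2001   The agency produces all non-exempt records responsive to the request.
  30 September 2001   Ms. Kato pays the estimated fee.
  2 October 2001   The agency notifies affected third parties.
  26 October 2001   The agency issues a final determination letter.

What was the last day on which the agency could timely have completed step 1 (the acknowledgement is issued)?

22 June 2001

Step 1 runs from 23 April 2001, when the request is received. 60 days after 23 April 2001 is 22 June 2001.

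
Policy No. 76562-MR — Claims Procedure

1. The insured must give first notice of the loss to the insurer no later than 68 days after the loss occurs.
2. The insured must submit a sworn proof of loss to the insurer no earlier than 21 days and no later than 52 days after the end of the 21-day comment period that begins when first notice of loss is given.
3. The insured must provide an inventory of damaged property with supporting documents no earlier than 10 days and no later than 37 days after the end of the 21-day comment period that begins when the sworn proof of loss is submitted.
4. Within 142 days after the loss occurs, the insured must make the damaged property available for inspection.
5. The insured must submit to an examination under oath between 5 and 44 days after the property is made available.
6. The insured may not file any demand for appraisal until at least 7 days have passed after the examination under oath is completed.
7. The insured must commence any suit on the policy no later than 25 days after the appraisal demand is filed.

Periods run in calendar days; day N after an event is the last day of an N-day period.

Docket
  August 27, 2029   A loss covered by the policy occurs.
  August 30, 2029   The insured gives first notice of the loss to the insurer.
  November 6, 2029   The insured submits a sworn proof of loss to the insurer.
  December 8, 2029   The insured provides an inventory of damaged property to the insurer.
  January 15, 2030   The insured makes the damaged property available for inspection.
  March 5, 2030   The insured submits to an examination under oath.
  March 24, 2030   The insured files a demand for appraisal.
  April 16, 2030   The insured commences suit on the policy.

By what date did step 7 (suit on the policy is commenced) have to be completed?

April 18, 2030

Step 7 runs from March 24, 2030, when the appraisal demand is filed. 25 days after March 24, 2030 is April 18, 2030.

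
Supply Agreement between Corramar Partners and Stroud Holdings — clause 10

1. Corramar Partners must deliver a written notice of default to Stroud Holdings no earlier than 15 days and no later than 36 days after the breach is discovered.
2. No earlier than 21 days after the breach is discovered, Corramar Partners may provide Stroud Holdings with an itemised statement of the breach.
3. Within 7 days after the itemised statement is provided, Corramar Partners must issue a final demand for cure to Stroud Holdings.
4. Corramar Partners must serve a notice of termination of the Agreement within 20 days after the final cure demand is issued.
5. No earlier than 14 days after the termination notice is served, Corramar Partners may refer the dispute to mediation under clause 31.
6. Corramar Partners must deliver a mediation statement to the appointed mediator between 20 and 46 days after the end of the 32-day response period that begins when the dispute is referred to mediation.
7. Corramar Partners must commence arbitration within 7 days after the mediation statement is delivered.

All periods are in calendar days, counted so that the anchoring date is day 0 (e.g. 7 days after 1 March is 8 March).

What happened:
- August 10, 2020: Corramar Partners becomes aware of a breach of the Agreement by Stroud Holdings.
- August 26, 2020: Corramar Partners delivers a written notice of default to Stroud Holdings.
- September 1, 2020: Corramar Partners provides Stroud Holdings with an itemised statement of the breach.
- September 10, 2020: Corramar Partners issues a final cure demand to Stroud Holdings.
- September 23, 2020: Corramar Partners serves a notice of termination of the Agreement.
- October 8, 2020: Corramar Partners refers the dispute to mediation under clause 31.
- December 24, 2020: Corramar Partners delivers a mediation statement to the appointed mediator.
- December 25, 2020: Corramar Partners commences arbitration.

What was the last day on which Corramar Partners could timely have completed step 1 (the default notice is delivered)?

September 15, 2020

Step 1 runs from August 10, 2020, when the breach is discovered. The window is 15–36 days after August 10, 2020; it closes on September 15, 2020.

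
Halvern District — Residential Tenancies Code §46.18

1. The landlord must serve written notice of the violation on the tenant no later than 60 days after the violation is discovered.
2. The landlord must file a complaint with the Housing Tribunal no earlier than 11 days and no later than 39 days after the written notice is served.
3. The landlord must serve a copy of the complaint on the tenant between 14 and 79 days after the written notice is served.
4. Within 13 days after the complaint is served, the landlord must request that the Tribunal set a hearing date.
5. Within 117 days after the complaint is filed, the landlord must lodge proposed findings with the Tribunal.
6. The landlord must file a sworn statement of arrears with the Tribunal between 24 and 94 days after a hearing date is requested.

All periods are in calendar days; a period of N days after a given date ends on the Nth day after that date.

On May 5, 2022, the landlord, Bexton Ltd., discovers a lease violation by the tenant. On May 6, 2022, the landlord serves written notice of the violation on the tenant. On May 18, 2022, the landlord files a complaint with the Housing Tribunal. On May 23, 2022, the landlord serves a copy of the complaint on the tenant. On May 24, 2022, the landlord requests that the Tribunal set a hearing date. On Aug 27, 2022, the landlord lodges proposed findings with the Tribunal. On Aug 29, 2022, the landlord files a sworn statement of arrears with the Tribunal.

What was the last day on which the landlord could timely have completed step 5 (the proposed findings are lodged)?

Step 5 runs from May 18, 2022, when the complaint is filed. 117 days after May 18, 2022 is Sep 12, 2022.

Sep 12, 2022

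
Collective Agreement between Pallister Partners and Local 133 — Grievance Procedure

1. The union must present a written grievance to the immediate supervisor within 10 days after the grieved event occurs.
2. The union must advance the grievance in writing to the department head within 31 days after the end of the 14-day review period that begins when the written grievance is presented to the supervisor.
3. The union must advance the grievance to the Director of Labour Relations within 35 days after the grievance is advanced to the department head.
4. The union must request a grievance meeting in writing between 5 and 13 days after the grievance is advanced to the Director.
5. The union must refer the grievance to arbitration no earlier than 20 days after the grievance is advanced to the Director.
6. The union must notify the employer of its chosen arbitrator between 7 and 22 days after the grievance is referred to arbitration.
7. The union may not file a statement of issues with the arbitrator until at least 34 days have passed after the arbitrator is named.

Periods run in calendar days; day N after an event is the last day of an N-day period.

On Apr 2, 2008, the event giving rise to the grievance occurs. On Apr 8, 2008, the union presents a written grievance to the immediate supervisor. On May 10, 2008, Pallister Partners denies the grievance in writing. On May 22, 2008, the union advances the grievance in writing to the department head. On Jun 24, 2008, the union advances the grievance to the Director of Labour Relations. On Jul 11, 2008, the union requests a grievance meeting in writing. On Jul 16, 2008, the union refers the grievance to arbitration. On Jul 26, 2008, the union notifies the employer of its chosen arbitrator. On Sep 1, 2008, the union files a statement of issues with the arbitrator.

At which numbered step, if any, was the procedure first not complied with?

Step 1 — counting 10 days from Apr 2, 2008 (when the grieved event occurs) gives a deadline of Apr 12, 2008; done Apr 8, 2008 — timely.
Step 2 — counting 31 days from Apr 22, 2008 (end of the 14-day review period, which began when the written grievance is presented to the supervisor on Apr 8, 2008) gives a deadline of May 23, 2008; done May 22, 2008 — timely.
Step 3 — counting 35 days from May 22, 2008 (when the grievance is advanced to the department head) gives a deadline of Jun 26, 2008; done Jun 24, 2008 — timely.
Step 4 — 5 and 13 days from Jun 24, 2008 (when the grievance is advanced to the Director) are Jun 29, 2008 and Jul 7, 2008 respectively; Jul 11, 2008 is 4 days past the end of the window.
The procedure was therefore not followed at step 4.

Step 4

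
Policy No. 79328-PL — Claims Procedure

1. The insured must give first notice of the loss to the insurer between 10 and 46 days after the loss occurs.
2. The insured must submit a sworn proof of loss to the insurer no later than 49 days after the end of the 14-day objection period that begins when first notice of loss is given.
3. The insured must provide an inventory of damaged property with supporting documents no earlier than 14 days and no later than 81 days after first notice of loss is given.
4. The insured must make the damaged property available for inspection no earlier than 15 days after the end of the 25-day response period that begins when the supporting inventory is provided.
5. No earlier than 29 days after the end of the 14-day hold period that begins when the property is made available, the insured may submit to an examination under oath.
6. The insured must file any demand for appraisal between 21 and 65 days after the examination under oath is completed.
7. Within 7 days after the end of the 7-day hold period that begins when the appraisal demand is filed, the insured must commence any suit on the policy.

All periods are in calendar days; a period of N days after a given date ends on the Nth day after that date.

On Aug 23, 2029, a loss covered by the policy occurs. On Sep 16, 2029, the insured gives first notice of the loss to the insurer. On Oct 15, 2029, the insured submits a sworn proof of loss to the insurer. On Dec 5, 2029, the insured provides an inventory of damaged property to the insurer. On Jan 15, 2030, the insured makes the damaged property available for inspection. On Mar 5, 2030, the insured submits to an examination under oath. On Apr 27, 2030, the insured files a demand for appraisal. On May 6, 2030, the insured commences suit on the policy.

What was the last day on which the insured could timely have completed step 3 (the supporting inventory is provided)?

Dec 6, 2029

Step 3 runs from Sep 16, 2029, when first notice of loss is given. The window is 14–81 days after Sep 16, 2029; it closes on Dec 6, 2029.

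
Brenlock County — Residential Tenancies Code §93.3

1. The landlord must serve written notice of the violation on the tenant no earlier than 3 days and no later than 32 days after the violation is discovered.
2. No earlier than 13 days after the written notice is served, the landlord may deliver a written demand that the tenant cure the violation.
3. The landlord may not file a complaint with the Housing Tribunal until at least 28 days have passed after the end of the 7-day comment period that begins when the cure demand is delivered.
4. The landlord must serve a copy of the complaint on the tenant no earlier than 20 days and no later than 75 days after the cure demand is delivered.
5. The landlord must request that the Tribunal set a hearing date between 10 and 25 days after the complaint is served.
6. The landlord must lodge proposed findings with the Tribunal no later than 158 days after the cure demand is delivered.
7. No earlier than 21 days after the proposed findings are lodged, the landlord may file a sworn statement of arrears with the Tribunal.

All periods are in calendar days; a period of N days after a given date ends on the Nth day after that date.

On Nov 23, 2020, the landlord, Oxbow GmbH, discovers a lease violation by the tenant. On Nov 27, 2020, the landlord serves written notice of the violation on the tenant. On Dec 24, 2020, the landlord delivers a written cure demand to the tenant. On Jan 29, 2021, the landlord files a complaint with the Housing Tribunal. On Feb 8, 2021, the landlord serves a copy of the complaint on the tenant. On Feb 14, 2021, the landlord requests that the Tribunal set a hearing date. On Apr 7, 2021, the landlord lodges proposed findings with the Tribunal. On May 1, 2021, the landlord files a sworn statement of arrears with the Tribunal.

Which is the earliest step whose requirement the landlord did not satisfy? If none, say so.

Step 1: the window is 3–32 days after Nov 23, 2020 (when the violation is discovered), so Nov 26, 2020 through Dec 25, 2020; Nov 27, 2020 falls inside that range.
Step 2: the earliest permitted date is 13 days after Nov 27, 2020 (when the written notice is served), i.e. Dec 10, 2020; Dec 24, 2020 is on or after that date.
Step 3: the earliest permitted date is 28 days after Dec 31, 2020 (end of the 7-day comment period, which began when the cure demand is delivered on Dec 24, 2020), i.e. Jan 28, 2021; Jan 29, 2021 is on or after that date.
Step 4: the window is 20–75 days after Dec 24, 2020 (when the cure demand is delivered), so Jan 13, 2021 through Mar 9, 2021; done Feb 8, 2021 — within the window.
Step 5: the window is 10–25 days after Feb 8, 2021 (when the complaint is served), so Feb 18, 2021 through Mar 5, 2021; Feb 14, 2021 is 4 days too early.

Step 5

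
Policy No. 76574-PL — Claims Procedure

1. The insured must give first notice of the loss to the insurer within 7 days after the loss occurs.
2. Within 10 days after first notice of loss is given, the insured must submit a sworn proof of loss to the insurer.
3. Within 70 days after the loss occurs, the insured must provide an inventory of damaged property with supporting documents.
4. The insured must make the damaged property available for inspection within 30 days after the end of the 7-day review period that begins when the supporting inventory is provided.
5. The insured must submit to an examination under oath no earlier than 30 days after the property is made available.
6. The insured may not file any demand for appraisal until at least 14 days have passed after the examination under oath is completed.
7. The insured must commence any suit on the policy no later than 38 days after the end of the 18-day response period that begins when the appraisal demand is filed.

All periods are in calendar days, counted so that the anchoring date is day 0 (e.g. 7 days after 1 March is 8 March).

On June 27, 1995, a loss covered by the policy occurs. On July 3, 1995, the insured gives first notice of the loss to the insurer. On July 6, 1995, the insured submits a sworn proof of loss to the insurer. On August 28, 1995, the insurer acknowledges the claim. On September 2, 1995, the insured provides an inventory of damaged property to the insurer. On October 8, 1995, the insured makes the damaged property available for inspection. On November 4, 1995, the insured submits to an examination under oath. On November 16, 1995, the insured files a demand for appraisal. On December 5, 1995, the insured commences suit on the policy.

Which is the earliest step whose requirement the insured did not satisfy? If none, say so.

Step 5

Step 1 — counting 7 days from June 27, 1995 (when the loss occurs) gives a deadline of July 4, 1995; done July 3, 1995 — timely.
Step 2 — counting 10 days from July 3, 1995 (when first notice of loss is given) gives a deadline of July 13, 1995; July 6, 1995 is within that limit.
Step 3 — counting 70 days from June 27, 1995 (when the loss occurs) gives a deadline of September 5, 1995; September 2, 1995 is within that limit.
Step 4 — counting 30 days from September 9, 1995 (end of the 7-day review period, which began when the supporting inventory is provided on September 2, 1995) gives a deadline of October 9, 1995; done October 8, 1995 — timely.
Step 5 — must wait 30 days from October 8, 1995 (when the property is made available), so not before November 7, 1995; done November 4, 1995 — 3 days too early.
The procedure was therefore not followed at step 5.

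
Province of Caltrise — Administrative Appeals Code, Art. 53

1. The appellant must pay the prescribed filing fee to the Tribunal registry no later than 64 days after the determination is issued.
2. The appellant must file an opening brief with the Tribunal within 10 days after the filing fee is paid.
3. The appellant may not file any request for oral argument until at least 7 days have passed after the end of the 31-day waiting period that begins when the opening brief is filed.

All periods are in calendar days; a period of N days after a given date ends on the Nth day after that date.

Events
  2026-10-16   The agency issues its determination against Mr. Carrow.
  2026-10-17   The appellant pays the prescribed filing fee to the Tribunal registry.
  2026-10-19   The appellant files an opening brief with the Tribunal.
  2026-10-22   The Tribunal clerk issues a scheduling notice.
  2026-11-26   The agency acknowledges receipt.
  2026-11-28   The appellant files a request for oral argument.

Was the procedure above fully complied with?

Step 1: 64 days after 2026-10-16 (when the determination is issued) is 2026-12-19; 2026-10-17 is within that limit.
Step 2: 10 days after 2026-10-17 (when the filing fee is paid) is 2026-10-27; 2026-10-19 is within that limit.
Step 3: the earliest permitted date is 7 days after 2026-11-19 (end of the 31-day waiting period, which began when the opening brief is filed on 2026-10-19), i.e. 2026-11-26; done 2026-11-28 — permitted.

Yes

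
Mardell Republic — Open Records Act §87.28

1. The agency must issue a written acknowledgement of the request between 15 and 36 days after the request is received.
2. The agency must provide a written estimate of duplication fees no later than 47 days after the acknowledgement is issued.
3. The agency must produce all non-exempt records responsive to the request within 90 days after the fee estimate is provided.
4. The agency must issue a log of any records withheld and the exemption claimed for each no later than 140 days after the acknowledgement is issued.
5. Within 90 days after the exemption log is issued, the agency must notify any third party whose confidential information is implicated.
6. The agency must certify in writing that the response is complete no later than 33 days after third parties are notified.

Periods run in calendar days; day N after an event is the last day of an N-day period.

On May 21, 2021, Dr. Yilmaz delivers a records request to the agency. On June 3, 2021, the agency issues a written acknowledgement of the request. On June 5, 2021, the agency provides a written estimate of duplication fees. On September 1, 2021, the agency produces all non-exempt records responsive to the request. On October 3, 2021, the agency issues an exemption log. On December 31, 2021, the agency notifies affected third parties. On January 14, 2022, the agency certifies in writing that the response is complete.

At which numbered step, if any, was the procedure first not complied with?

(1) the permitted window runs from May 21, 2021 + 15 = June 5, 2021 to May 21, 2021 + 36 = June 26, 2021; June 3, 2021 is 2 days too early.
Later steps need not be reached.

Step 1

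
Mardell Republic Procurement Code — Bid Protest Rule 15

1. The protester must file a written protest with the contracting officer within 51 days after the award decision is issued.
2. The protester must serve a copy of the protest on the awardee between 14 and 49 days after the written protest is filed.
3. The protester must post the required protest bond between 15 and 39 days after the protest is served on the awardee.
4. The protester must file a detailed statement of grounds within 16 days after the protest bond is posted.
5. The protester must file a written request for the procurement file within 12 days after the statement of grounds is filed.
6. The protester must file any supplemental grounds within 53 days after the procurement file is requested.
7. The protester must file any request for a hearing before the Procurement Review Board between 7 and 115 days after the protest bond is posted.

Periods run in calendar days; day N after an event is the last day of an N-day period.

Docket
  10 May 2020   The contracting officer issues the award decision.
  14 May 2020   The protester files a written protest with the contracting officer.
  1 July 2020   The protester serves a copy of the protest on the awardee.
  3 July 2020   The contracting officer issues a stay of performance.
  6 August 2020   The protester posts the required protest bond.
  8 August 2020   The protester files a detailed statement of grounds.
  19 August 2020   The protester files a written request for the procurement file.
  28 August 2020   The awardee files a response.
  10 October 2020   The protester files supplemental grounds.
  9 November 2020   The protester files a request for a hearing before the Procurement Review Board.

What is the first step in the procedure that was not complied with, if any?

None — every step was satisfied

Step 1: 51 days after 10 May 2020 (when the award decision is issued) is 30 June 2020; done 14 May 2020 — timely.
Step 2: the window is 14–49 days after 14 May 2020 (when the written protest is filed), so 28 May 2020 through 2 July 2020; 1 July 2020 falls inside that range.
Step 3: the window is 15–39 days after 1 July 2020 (when the protest is served on the awardee), so 16 July 2020 through 9 August 2020; 6 August 2020 falls inside that range.
Step 4: 16 days after 6 August 2020 (when the protest bond is posted) is 22 August 2020; completed 8 August 2020, before the deadline.
Step 5: 12 days after 8 August 2020 (when the statement of grounds is filed) is 20 August 2020; done 19 August 2020 — timely.
Step 6: 53 days after 19 August 2020 (when the procurement file is requested) is 11 October 2020; 10 October 2020 is within that limit.
Step 7: the window is 7–115 days after 6 August 2020 (when the protest bond is posted), so 13 August 2020 through 29 November 2020; done 9 November 2020, which is between those dates.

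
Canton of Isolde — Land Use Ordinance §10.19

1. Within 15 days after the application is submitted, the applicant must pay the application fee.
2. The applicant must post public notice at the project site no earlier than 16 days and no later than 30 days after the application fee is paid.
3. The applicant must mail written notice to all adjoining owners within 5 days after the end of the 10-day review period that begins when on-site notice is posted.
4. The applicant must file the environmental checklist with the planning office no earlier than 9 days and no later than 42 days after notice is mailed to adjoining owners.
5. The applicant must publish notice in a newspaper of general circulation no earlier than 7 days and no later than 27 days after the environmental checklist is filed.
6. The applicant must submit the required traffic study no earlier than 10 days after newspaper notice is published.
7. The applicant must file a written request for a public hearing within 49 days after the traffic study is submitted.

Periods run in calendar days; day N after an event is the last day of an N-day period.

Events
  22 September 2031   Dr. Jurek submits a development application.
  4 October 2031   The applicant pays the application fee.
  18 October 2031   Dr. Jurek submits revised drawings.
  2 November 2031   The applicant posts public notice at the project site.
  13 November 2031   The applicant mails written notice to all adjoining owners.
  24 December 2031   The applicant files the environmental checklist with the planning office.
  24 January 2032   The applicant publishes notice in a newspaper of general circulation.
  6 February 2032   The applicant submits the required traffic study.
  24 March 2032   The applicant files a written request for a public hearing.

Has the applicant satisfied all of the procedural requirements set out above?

No

(1) due by 22 September 2031 + 15 days = 7 October 2031; completed 4 October 2031, before the deadline.
(2) the permitted window runs from 4 October 2031 + 16 = 20 October 2031 to 4 October 2031 + 30 = 3 November 2031; done 2 November 2031 — within the window.
(3) due by 12 November 2031 + 5 days = 17 November 2031; completed 13 November 2031, before the deadline.
(4) the permitted window runs from 13 November 2031 + 9 = 22 November 2031 to 13 November 2031 + 42 = 25 December 2031; done 24 December 2031, which is between those dates.
(5) the permitted window runs from 24 December 2031 + 7 = 31 December 2031 to 24 December 2031 + 27 = 20 January 2032; done 24 January 2032 — 4 days after the window closed.
Later steps need not be reached.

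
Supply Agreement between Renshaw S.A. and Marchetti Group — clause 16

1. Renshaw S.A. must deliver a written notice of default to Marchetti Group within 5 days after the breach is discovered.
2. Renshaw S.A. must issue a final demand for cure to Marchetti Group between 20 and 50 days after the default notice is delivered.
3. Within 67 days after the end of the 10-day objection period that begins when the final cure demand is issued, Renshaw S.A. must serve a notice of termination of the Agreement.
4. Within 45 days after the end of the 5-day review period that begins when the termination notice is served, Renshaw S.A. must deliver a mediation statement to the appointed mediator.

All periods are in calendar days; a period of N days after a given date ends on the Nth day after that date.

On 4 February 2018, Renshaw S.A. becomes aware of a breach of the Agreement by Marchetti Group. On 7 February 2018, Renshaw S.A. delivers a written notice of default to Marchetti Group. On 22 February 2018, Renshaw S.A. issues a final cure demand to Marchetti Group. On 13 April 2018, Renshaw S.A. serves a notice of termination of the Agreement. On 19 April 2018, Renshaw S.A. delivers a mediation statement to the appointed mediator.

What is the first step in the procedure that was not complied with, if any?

Step 1 — counting 5 days from 4 February 2018 (when the breach is discovered) gives a deadline of 9 February 2018; completed 7 February 2018, before the deadline.
Step 2 — 20 and 50 days from 7 February 2018 (when the default notice is delivered) are 27 February 2018 and 29 March 2018 respectively; 22 February 2018 is 5 days too early.

Step 2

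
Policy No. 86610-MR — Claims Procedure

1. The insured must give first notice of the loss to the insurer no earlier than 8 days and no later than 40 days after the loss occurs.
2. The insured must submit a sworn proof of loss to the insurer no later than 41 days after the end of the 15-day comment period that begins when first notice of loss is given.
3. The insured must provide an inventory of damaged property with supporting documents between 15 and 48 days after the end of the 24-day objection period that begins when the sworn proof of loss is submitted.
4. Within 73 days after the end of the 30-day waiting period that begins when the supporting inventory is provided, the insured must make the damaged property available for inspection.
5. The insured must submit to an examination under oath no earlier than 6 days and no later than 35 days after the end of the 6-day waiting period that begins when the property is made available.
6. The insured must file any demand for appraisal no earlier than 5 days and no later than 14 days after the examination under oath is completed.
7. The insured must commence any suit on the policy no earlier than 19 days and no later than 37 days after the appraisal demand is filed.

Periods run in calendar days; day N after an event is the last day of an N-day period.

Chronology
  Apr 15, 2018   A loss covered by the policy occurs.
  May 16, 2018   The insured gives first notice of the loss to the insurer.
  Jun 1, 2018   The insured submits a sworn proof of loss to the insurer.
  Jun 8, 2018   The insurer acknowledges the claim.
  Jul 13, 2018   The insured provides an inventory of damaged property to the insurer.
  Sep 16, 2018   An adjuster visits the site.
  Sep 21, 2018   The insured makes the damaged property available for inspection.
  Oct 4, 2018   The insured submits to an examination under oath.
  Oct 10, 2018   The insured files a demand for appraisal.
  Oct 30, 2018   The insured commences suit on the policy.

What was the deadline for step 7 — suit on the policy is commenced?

Step 7 runs from Oct 10, 2018, when the appraisal demand is filed. The window is 19–37 days after Oct 10, 2018; it closes on Nov 16, 2018.

Nov 16, 2018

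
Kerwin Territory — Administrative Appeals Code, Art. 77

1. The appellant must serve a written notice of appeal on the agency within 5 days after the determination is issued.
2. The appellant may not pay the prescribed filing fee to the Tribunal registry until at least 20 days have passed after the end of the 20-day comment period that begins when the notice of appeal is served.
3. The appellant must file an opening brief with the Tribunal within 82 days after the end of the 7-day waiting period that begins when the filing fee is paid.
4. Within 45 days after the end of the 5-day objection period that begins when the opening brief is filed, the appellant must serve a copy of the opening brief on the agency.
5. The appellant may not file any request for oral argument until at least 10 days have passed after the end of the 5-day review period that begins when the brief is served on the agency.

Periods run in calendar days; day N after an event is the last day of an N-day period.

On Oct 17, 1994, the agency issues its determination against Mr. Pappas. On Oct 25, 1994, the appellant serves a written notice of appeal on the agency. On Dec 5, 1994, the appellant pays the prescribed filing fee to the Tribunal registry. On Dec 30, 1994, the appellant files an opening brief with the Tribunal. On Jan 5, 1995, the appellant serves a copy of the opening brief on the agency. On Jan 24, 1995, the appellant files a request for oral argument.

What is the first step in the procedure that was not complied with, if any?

(1) due by Oct 17, 1994 + 5 days = Oct 22, 1994; not done until Oct 25, 1994, 3 days after the deadline.

Step 1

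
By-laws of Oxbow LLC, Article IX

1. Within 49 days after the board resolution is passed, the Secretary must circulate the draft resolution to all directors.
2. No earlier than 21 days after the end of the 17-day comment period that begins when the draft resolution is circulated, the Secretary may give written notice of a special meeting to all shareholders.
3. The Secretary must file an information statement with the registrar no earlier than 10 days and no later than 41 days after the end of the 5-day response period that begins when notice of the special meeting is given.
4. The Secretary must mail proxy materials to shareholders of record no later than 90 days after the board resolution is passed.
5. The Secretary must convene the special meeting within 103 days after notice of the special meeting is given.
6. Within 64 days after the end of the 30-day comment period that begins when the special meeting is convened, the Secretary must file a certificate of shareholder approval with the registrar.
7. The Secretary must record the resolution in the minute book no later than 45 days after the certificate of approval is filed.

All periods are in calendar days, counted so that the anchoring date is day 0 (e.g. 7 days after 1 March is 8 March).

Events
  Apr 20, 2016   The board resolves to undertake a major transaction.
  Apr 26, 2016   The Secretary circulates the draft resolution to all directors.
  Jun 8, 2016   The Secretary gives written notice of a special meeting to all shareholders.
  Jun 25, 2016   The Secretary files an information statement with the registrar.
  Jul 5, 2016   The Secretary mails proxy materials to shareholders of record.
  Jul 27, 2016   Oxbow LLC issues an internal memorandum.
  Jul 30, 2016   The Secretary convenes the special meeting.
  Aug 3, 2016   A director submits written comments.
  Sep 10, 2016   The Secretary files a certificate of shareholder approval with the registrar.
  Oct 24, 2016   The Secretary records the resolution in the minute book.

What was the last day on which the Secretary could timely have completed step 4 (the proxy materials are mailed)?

Step 4 runs from Apr 20, 2016, when the board resolution is passed. 90 days after Apr 20, 2016 is Jul 19, 2016.

Jul 19, 2016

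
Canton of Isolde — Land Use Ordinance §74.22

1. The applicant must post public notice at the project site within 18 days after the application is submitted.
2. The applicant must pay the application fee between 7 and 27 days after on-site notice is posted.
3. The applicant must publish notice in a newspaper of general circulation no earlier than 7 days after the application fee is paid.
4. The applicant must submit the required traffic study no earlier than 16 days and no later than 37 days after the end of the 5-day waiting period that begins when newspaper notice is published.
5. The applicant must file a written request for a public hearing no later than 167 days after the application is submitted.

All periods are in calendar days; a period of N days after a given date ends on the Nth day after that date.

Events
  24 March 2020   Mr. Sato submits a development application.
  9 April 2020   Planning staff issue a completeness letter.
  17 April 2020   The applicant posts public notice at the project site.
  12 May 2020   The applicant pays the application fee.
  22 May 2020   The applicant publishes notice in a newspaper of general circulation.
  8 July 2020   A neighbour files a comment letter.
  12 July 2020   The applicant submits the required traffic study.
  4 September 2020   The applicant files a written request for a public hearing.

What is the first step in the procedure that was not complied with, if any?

Step 1 — counting 18 days from 24 March 2020 (when the application is submitted) gives a deadline of 11 April 2020; not done until 17 April 2020, 6 days after the deadline.
The procedure was therefore not followed at step 1.

Step 1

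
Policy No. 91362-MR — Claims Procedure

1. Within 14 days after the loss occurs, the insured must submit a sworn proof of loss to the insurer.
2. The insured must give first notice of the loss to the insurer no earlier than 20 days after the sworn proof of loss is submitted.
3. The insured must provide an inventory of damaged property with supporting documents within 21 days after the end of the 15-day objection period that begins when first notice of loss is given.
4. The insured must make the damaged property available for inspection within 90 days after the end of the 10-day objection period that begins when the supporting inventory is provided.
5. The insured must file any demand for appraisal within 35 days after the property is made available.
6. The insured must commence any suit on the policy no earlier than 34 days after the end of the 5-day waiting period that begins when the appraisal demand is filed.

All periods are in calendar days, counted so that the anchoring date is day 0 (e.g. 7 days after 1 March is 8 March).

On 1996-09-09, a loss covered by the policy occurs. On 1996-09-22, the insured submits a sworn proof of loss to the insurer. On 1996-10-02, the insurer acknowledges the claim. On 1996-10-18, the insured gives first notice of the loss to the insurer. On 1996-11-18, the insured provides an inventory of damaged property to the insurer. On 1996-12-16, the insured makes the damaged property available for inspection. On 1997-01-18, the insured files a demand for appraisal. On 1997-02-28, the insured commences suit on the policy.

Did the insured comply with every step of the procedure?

Yes

(1) due by 1996-09-09 + 14 days = 1996-09-23; 1996-09-22 is within that limit.
(2) permitted from 1996-09-22 + 20 days = 1996-10-12 onward; 1996-10-18 is on or after that date.
(3) due by 1996-11-02 + 21 days = 1996-11-23; completed 1996-11-18, before the deadline.
(4) due by 1996-11-28 + 90 days = 1997-02-26; completed 1996-12-16, before the deadline.
(5) due by 1996-12-16 + 35 days = 1997-01-20; 1997-01-18 is within that limit.
(6) permitted from 1997-01-23 + 34 days = 1997-02-26 onward; 1997-02-28 is on or after that date.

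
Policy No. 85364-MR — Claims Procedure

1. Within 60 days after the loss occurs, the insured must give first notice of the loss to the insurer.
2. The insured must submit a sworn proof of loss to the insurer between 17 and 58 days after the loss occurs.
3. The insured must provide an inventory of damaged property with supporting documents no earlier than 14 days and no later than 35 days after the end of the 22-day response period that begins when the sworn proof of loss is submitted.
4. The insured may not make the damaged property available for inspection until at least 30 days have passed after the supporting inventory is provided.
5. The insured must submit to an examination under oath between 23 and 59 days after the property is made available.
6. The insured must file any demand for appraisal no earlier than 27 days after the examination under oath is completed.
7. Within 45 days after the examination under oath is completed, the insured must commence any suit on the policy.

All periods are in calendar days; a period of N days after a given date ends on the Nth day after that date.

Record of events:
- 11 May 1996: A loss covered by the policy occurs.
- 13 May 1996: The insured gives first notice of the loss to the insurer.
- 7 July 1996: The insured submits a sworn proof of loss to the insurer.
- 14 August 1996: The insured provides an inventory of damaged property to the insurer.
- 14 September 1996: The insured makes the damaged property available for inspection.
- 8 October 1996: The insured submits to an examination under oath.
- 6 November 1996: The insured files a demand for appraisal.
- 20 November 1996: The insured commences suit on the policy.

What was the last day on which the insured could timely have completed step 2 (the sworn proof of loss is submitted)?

8 July 1996

Step 2 runs from 11 May 1996, when the loss occurs. The window is 17–58 days after 11 May 1996; it closes on 8 July 1996.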